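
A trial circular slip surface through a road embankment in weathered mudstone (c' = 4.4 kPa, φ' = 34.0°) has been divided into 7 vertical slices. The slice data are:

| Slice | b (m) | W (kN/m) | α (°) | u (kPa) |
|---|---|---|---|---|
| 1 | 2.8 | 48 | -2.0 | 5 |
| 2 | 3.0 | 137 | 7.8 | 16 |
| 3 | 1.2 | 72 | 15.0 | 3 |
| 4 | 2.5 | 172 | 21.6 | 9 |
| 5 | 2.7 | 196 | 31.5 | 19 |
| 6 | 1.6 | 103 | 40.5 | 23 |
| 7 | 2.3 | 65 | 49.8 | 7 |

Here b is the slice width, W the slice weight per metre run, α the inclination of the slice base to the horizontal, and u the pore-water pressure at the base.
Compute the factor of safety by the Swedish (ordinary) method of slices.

Ordinary method of slices: FS = Σ[c'·Δl_i + (W_i cosα_i − u_i·Δl_i)·tanφ'] / Σ W_i sinα_i, with Δl_i = b_i / cosα_i.
Slice 1: Δl = 2.8/cos(-2.0°) = 2.802 m; N'_1 = 48·cos(-2.0°) − 5·2.802 = 34.0; c'Δl = 12.33; W sinα = -1.7
Slice 2: Δl = 3.0/cos7.8° = 3.028 m; N'_2 = 137·cos7.8° − 16·3.028 = 87.3; c'Δl = 13.32; W sinα = 18.6
Slice 3: Δl = 1.2/cos15.0° = 1.242 m; N'_3 = 72·cos15.0° − 3·1.242 = 65.8; c'Δl = 5.47; W sinα = 18.6
Slice 4: Δl = 2.5/cos21.6° = 2.689 m; N'_4 = 172·cos21.6° − 9·2.689 = 135.7; c'Δl = 11.83; W sinα = 63.3
Slice 5: Δl = 2.7/cos31.5° = 3.167 m; N'_5 = 196·cos31.5° − 19·3.167 = 107.0; c'Δl = 13.93; W sinα = 102.4
Slice 6: Δl = 1.6/cos40.5° = 2.104 m; N'_6 = 103·cos40.5° − 23·2.104 = 29.9; c'Δl = 9.26; W sinα = 66.9
Slice 7: Δl = 2.3/cos49.8° = 3.563 m; N'_7 = 65·cos49.8° − 7·3.563 = 17.0; c'Δl = 15.68; W sinα = 49.6
Σc'Δl = 81.8 kN/m; ΣN' = 476.7 kN/m; ΣW sinα = 317.8 kN/m
Resisting = 81.8 + 476.7·tan34.0° = 81.8 + 321.5 = 403.3 kN/m
FS = 403.3 / 317.8 = 1.269

FS = 1.27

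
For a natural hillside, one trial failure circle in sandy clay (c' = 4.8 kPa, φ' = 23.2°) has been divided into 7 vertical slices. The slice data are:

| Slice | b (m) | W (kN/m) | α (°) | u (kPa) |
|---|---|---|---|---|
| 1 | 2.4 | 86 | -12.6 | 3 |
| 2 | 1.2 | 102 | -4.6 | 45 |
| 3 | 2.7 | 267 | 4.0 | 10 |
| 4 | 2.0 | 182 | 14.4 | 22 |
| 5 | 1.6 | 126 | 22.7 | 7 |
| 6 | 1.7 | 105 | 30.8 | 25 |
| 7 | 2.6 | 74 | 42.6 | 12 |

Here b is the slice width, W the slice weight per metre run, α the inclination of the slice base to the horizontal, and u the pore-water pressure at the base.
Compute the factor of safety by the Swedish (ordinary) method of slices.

Ordinary method of slices: FS = Σ[c'·Δl_i + (W_i cosα_i − u_i·Δl_i)·tanφ'] / Σ W_i sinα_i, with Δl_i = b_i / cosα_i.
Slice 1: Δl = 2.4/cos(-12.6°) = 2.459 m; N'_1 = 86·cos(-12.6°) − 3·2.459 = 76.6; c'Δl = 11.80; W sinα = -18.8
Slice 2: Δl = 1.2/cos(-4.6°) = 1.204 m; N'_2 = 102·cos(-4.6°) − 45·1.204 = 47.5; c'Δl = 5.78; W sinα = -8.2
Slice 3: Δl = 2.7/cos4.0° = 2.707 m; N'_3 = 267·cos4.0° − 10·2.707 = 239.3; c'Δl = 12.99; W sinα = 18.6
Slice 4: Δl = 2.0/cos14.4° = 2.065 m; N'_4 = 182·cos14.4° − 22·2.065 = 130.9; c'Δl = 9.91; W sinα = 45.3
Slice 5: Δl = 1.6/cos22.7° = 1.734 m; N'_5 = 126·cos22.7° − 7·1.734 = 104.1; c'Δl = 8.32; W sinα = 48.6
Slice 6: Δl = 1.7/cos30.8° = 1.979 m; N'_6 = 105·cos30.8° − 25·1.979 = 40.7; c'Δl = 9.50; W sinα = 53.8
Slice 7: Δl = 2.6/cos42.6° = 3.532 m; N'_7 = 74·cos42.6° − 12·3.532 = 12.1; c'Δl = 16.95; W sinα = 50.1
Σc'Δl = 75.3 kN/m; ΣN' = 651.1 kN/m; ΣW sinα = 189.4 kN/m
Resisting = 75.3 + 651.1·tan23.2° = 75.3 + 279.1 = 354.3 kN/m
FS = 354.3 / 189.4 = 1.871

FS = 1.87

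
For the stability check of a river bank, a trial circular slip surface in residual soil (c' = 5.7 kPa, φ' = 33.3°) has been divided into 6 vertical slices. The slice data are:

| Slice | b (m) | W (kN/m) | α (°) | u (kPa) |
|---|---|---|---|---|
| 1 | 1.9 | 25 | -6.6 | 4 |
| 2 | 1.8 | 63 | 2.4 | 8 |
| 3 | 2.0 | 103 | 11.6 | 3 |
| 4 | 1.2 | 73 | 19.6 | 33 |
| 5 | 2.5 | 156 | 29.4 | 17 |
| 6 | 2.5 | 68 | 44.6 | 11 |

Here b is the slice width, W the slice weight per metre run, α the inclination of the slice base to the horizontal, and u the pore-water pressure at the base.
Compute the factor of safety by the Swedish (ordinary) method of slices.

FS = 1.55

Ordinary method of slices: FS = Σ[c'·Δl_i + (W_i cosα_i − u_i·Δl_i)·tanφ'] / Σ W_i sinα_i, with Δl_i = b_i / cosα_i.
Slice 1: Δl = 1.9/cos(-6.6°) = 1.913 m; N'_1 = 25·cos(-6.6°) − 4·1.913 = 17.2; c'Δl = 10.90; W sinα = -2.9
Slice 2: Δl = 1.8/cos2.4° = 1.802 m; N'_2 = 63·cos2.4° − 8·1.802 = 48.5; c'Δl = 10.27; W sinα = 2.6
Slice 3: Δl = 2.0/cos11.6° = 2.042 m; N'_3 = 103·cos11.6° − 3·2.042 = 94.8; c'Δl = 11.64; W sinα = 20.7
Slice 4: Δl = 1.2/cos19.6° = 1.274 m; N'_4 = 73·cos19.6° − 33·1.274 = 26.7; c'Δl = 7.26; W sinα = 24.5
Slice 5: Δl = 2.5/cos29.4° = 2.870 m; N'_5 = 156·cos29.4° − 17·2.870 = 87.1; c'Δl = 16.36; W sinα = 76.6
Slice 6: Δl = 2.5/cos44.6° = 3.511 m; N'_6 = 68·cos44.6° − 11·3.511 = 9.8; c'Δl = 20.01; W sinα = 47.7
Σc'Δl = 76.4 kN/m; ΣN' = 284.1 kN/m; ΣW sinα = 169.3 kN/m
Resisting = 76.4 + 284.1·tan33.3° = 76.4 + 186.6 = 263.1 kN/m
FS = 263.1 / 169.3 = 1.554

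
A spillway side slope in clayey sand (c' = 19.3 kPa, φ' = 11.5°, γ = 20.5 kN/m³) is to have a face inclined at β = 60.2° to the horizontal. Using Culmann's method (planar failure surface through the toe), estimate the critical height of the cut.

Culmann's analysis gives the critical failure plane at α_cr = (β + φ')/2 = (60.2 + 11.5)/2 = 35.9°, and the critical height
H_c = (4c'/γ) · sinβ cosφ' / [1 − cos(β − φ')]
    = (4·19.3/20.5) · sin60.2°·cos11.5° / [1 − cos(48.7°)]
    = 3.766 · 0.8678·0.9799 / [1 − 0.6600]
    = 3.766 · 0.8503 / 0.3400
    = 9.42 m

H_c = 9.42 m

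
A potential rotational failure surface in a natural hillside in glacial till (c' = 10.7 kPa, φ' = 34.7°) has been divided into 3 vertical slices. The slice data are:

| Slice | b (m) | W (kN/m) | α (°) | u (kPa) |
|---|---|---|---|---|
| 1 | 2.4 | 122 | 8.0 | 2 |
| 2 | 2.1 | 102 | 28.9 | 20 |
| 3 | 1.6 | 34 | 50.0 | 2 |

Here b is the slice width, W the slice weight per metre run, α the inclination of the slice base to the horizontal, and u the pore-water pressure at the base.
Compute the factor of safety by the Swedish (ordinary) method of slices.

Ordinary method of slices: FS = Σ[c'·Δl_i + (W_i cosα_i − u_i·Δl_i)·tanφ'] / Σ W_i sinα_i, with Δl_i = b_i / cosα_i.
Slice 1: Δl = 2.4/cos8.0° = 2.424 m; N'_1 = 122·cos8.0° − 2·2.424 = 116.0; c'Δl = 25.93; W sinα = 17.0
Slice 2: Δl = 2.1/cos28.9° = 2.399 m; N'_2 = 102·cos28.9° − 20·2.399 = 41.3; c'Δl = 25.67; W sinα = 49.3
Slice 3: Δl = 1.6/cos50.0° = 2.489 m; N'_3 = 34·cos50.0° − 2·2.489 = 16.9; c'Δl = 26.63; W sinα = 26.0
Σc'Δl = 78.2 kN/m; ΣN' = 174.2 kN/m; ΣW sinα = 92.3 kN/m
Resisting = 78.2 + 174.2·tan34.7° = 78.2 + 120.6 = 198.8 kN/m
FS = 198.8 / 92.3 = 2.154

FS = 2.15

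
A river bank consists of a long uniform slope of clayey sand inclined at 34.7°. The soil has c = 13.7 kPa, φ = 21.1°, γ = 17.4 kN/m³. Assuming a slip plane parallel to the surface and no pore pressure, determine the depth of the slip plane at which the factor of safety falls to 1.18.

z = 2.70 m

Setting FS = 1.18 in FS = [c + γz cos²β tanφ] / [γz sinβ cosβ] and solving for z:
z = c / [γ cosβ (FS·sinβ − cosβ·tanφ)]
  = 13.7 / [17.4·cos34.7°·(1.18·sin34.7° − cos34.7°·tan21.1°)]
  = 13.7 / [17.4·0.8221·(1.18·0.5693 − 0.8221·0.3859)]
  = 13.7 / 5.0714 = 2.701 m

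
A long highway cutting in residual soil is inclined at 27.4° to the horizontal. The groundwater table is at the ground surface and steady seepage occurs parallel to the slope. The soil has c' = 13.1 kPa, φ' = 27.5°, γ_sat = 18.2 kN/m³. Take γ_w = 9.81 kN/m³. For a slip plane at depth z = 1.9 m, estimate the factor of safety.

With seepage parallel to the slope and the water table at the surface, the effective normal stress on the slip plane uses the buoyant unit weight γ' = γ_sat − γ_w while the driving shear stress uses γ_sat:
FS = [c' + γ' z cos²β tanφ'] / [γ_sat z sinβ cosβ]
γ' = 18.2 − 9.81 = 8.39 kN/m³
Numerator = 13.1 + 8.39·1.9·cos²27.4°·tan27.5° = 13.1 + 8.39·1.9·0.7882·0.5206 = 19.641 kPa
Denominator = 18.2·1.9·sin27.4°·cos27.4° = 18.2·1.9·0.4602·0.8878 = 14.128 kPa
FS = 19.641 / 14.128 = 1.390

FS = 1.39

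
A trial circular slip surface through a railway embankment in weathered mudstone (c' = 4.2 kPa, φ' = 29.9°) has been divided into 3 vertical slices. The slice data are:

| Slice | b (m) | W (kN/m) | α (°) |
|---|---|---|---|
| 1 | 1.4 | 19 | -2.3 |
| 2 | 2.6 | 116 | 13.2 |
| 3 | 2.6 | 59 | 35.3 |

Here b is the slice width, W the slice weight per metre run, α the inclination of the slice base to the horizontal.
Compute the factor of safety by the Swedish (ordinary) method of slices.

FS = 2.24

Ordinary method of slices: FS = Σ[c'·Δl_i + (W_i cosα_i)·tanφ'] / Σ W_i sinα_i, with Δl_i = b_i / cosα_i.
Slice 1: Δl = 1.4/cos(-2.3°) = 1.401 m; N'_1 = 19·cos(-2.3°) = 19.0; c'Δl = 5.88; W sinα = -0.8
Slice 2: Δl = 2.6/cos13.2° = 2.671 m; N'_2 = 116·cos13.2° = 112.9; c'Δl = 11.22; W sinα = 26.5
Slice 3: Δl = 2.6/cos35.3° = 3.186 m; N'_3 = 59·cos35.3° = 48.2; c'Δl = 13.38; W sinα = 34.1
Σc'Δl = 30.5 kN/m; ΣN' = 180.1 kN/m; ΣW sinα = 59.8 kN/m
Resisting = 30.5 + 180.1·tan29.9° = 30.5 + 103.5 = 134.0 kN/m
FS = 134.0 / 59.8 = 2.241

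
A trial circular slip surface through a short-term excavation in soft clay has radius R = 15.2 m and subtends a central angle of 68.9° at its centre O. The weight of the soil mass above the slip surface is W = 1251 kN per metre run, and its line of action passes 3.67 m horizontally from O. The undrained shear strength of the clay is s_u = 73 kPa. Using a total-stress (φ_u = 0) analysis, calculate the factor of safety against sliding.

FS = 4.42

Taking moments about the centre O, the resisting moment is provided by the undrained shear strength acting along the arc:
Arc length L_a = R·θ = 15.2·(68.9°·π/180) = 15.2·1.2025 = 18.28 m
M_R = s_u·L_a·R = 73·18.28·15.2 = 20281.8 kN·m/m
M_D = W·d = 1251·3.67 = 4591.2 kN·m/m
FS = M_R / M_D = 20281.8 / 4591.2 = 4.418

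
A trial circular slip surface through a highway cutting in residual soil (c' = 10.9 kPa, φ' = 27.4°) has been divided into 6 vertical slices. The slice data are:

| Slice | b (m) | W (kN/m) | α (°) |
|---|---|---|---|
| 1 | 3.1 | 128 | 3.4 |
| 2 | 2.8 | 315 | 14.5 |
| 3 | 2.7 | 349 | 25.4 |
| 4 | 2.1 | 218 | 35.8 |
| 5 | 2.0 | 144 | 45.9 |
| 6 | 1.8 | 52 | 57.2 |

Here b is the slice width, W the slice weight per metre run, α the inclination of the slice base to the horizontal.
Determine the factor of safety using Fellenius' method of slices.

FS = 1.45

Ordinary method of slices: FS = Σ[c'·Δl_i + (W_i cosα_i)·tanφ'] / Σ W_i sinα_i, with Δl_i = b_i / cosα_i.
Slice 1: Δl = 3.1/cos3.4° = 3.105 m; N'_1 = 128·cos3.4° = 127.8; c'Δl = 33.85; W sinα = 7.6
Slice 2: Δl = 2.8/cos14.5° = 2.892 m; N'_2 = 315·cos14.5° = 305.0; c'Δl = 31.52; W sinα = 78.9
Slice 3: Δl = 2.7/cos25.4° = 2.989 m; N'_3 = 349·cos25.4° = 315.3; c'Δl = 32.58; W sinα = 149.7
Slice 4: Δl = 2.1/cos35.8° = 2.589 m; N'_4 = 218·cos35.8° = 176.8; c'Δl = 28.22; W sinα = 127.5
Slice 5: Δl = 2.0/cos45.9° = 2.874 m; N'_5 = 144·cos45.9° = 100.2; c'Δl = 31.33; W sinα = 103.4
Slice 6: Δl = 1.8/cos57.2° = 3.323 m; N'_6 = 52·cos57.2° = 28.2; c'Δl = 36.22; W sinα = 43.7
Σc'Δl = 193.7 kN/m; ΣN' = 1053.2 kN/m; ΣW sinα = 510.8 kN/m
Resisting = 193.7 + 1053.2·tan27.4° = 193.7 + 545.9 = 739.6 kN/m
FS = 739.6 / 510.8 = 1.448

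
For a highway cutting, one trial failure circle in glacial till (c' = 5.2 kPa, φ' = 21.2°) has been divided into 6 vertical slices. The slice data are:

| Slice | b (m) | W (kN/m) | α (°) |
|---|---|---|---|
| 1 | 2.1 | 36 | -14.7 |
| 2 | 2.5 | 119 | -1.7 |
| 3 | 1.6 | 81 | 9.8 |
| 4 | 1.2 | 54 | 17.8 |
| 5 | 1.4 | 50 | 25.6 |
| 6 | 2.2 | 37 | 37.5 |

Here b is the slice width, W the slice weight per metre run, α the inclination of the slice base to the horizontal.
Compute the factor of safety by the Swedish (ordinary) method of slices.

FS = 3.26

Ordinary method of slices: FS = Σ[c'·Δl_i + (W_i cosα_i)·tanφ'] / Σ W_i sinα_i, with Δl_i = b_i / cosα_i.
Slice 1: Δl = 2.1/cos(-14.7°) = 2.171 m; N'_1 = 36·cos(-14.7°) = 34.8; c'Δl = 11.29; W sinα = -9.1
Slice 2: Δl = 2.5/cos(-1.7°) = 2.501 m; N'_2 = 119·cos(-1.7°) = 118.9; c'Δl = 13.01; W sinα = -3.5
Slice 3: Δl = 1.6/cos9.8° = 1.624 m; N'_3 = 81·cos9.8° = 79.8; c'Δl = 8.44; W sinα = 13.8
Slice 4: Δl = 1.2/cos17.8° = 1.260 m; N'_4 = 54·cos17.8° = 51.4; c'Δl = 6.55; W sinα = 16.5
Slice 5: Δl = 1.4/cos25.6° = 1.552 m; N'_5 = 50·cos25.6° = 45.1; c'Δl = 8.07; W sinα = 21.6
Slice 6: Δl = 2.2/cos37.5° = 2.773 m; N'_6 = 37·cos37.5° = 29.4; c'Δl = 14.42; W sinα = 22.5
Σc'Δl = 61.8 kN/m; ΣN' = 359.4 kN/m; ΣW sinα = 61.8 kN/m
Resisting = 61.8 + 359.4·tan21.2° = 61.8 + 139.4 = 201.2 kN/m
FS = 201.2 / 61.8 = 3.258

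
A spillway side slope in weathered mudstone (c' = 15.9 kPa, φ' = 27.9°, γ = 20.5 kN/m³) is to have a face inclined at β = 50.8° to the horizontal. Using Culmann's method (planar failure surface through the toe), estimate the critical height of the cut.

H_c = 26.96 m

Culmann's analysis gives the critical failure plane at α_cr = (β + φ')/2 = (50.8 + 27.9)/2 = 39.3°, and the critical height
H_c = (4c'/γ) · sinβ cosφ' / [1 − cos(β − φ')]
    = (4·15.9/20.5) · sin50.8°·cos27.9° / [1 − cos(22.9°)]
    = 3.102 · 0.7749·0.8838 / [1 − 0.9212]
    = 3.102 · 0.6849 / 0.0788
    = 26.96 m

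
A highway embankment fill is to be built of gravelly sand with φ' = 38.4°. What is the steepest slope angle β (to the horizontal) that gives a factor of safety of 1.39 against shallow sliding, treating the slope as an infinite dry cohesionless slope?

β = 29.7°

For an infinite dry cohesionless slope FS = tanφ'/tanβ, so tanβ = tanφ' / FS.
tanβ = tan38.4° / 1.39 = 0.7926 / 1.39 = 0.5702
β = arctan(0.5702) = 29.69°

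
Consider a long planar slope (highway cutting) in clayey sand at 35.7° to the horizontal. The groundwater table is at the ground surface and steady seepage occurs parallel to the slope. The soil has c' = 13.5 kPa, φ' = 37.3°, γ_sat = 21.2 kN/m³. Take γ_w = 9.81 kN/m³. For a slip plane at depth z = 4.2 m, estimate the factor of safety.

With seepage parallel to the slope and the water table at the surface, the effective normal stress on the slip plane uses the buoyant unit weight γ' = γ_sat − γ_w while the driving shear stress uses γ_sat:
FS = [c' + γ' z cos²β tanφ'] / [γ_sat z sinβ cosβ]
γ' = 21.2 − 9.81 = 11.39 kN/m³
Numerator = 13.5 + 11.39·4.2·cos²35.7°·tan37.3° = 13.5 + 11.39·4.2·0.6595·0.7618 = 37.533 kPa
Denominator = 21.2·4.2·sin35.7°·cos35.7° = 21.2·4.2·0.5835·0.8121 = 42.195 kPa
FS = 37.533 / 42.195 = 0.890

FS = 0.89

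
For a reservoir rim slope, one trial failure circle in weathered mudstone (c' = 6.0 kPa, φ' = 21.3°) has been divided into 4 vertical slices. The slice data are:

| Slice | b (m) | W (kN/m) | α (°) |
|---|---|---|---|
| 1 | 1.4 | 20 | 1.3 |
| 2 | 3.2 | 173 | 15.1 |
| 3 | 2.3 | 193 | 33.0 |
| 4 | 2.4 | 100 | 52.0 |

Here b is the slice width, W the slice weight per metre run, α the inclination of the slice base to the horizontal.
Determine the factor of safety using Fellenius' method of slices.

Ordinary method of slices: FS = Σ[c'·Δl_i + (W_i cosα_i)·tanφ'] / Σ W_i sinα_i, with Δl_i = b_i / cosα_i.
Slice 1: Δl = 1.4/cos1.3° = 1.400 m; N'_1 = 20·cos1.3° = 20.0; c'Δl = 8.40; W sinα = 0.5
Slice 2: Δl = 3.2/cos15.1° = 3.314 m; N'_2 = 173·cos15.1° = 167.0; c'Δl = 19.89; W sinα = 45.1
Slice 3: Δl = 2.3/cos33.0° = 2.742 m; N'_3 = 193·cos33.0° = 161.9; c'Δl = 16.45; W sinα = 105.1
Slice 4: Δl = 2.4/cos52.0° = 3.898 m; N'_4 = 100·cos52.0° = 61.6; c'Δl = 23.39; W sinα = 78.8
Σc'Δl = 68.1 kN/m; ΣN' = 410.5 kN/m; ΣW sinα = 229.4 kN/m
Resisting = 68.1 + 410.5·tan21.3° = 68.1 + 160.0 = 228.2 kN/m
FS = 228.2 / 229.4 = 0.994

FS = 0.99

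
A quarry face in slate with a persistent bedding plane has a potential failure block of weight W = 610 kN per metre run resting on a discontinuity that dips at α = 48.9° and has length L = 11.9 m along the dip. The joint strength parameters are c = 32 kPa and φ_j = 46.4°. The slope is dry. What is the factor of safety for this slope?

Resolving the block weight along and normal to the plane and applying the Mohr–Coulomb strength on the joint:
N' = W cosα = 610·cos48.9° = 401.0 kN/m
Driving force T = W sinα = 610·sin48.9° = 459.7 kN/m
Resisting force R = c·L + N'·tanφ_j = 32·11.9 + 401.0·tan46.4° = 380.8 + 421.1 = 801.9 kN/m
FS = R / T = 801.9 / 459.7 = 1.744

FS = 1.74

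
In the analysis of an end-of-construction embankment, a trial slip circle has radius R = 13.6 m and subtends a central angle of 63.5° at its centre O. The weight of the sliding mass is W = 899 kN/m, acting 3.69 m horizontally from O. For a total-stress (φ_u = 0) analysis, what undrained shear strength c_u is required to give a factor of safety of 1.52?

c_u = 24.6 kPa

FS = c_u·L_a·R / (W·d), so c_u = FS·W·d / (L_a·R).
Arc length L_a = R·θ = 13.6·(63.5°·π/180) = 13.6·1.1083 = 15.07 m
c_u = 1.52·899·3.69 / (15.07·13.6) = 5042.3 / 204.99 = 24.60 kPa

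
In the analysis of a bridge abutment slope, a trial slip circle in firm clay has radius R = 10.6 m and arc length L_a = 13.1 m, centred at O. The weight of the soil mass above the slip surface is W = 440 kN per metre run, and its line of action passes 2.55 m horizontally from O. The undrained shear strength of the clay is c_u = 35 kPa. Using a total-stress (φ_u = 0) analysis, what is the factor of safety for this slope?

Taking moments about the centre O, the resisting moment is provided by the undrained shear strength acting along the arc:
M_R = c_u·L_a·R = 35·13.10·10.6 = 4860.1 kN·m/m
M_D = W·d = 440·2.55 = 1122.0 kN·m/m
FS = M_R / M_D = 4860.1 / 1122.0 = 4.332

FS = 4.33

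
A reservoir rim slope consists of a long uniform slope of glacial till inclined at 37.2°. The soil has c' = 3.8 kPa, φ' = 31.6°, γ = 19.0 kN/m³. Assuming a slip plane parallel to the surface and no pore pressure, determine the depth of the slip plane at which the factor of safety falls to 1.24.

Setting FS = 1.24 in FS = [c' + γz cos²β tanφ'] / [γz sinβ cosβ] and solving for z:
z = c' / [γ cosβ (FS·sinβ − cosβ·tanφ')]
  = 3.8 / [19.0·cos37.2°·(1.24·sin37.2° − cos37.2°·tan31.6°)]
  = 3.8 / [19.0·0.7965·(1.24·0.6046 − 0.7965·0.6152)]
  = 3.8 / 3.9299 = 0.967 m

z = 0.97 m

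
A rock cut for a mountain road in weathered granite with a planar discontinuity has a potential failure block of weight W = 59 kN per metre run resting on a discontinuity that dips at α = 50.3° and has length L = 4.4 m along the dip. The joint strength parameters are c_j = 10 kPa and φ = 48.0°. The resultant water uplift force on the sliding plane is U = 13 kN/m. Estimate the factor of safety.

FS = 1.57

Resolving the block weight along and normal to the plane and applying the Mohr–Coulomb strength on the joint:
N' = W cosα − U = 59·cos50.3° − 13 = 24.7 kN/m
Driving force T = W sinα = 59·sin50.3° = 45.4 kN/m
Resisting force R = c_j·L + N'·tanφ = 10·4.4 + 24.7·tan48.0° = 44.0 + 27.4 = 71.4 kN/m
FS = R / T = 71.4 / 45.4 = 1.573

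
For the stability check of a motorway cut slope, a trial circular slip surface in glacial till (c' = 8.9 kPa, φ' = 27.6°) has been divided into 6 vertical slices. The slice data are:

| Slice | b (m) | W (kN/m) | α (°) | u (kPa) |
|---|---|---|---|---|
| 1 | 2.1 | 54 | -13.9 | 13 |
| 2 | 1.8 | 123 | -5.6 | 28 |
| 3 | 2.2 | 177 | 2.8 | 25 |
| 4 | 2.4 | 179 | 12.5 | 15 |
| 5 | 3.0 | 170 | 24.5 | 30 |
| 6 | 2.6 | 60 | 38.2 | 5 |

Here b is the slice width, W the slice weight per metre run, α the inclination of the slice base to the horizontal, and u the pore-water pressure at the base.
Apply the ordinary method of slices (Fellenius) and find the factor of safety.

Ordinary method of slices: FS = Σ[c'·Δl_i + (W_i cosα_i − u_i·Δl_i)·tanφ'] / Σ W_i sinα_i, with Δl_i = b_i / cosα_i.
Slice 1: Δl = 2.1/cos(-13.9°) = 2.163 m; N'_1 = 54·cos(-13.9°) − 13·2.163 = 24.3; c'Δl = 19.25; W sinα = -13.0
Slice 2: Δl = 1.8/cos(-5.6°) = 1.809 m; N'_2 = 123·cos(-5.6°) − 28·1.809 = 71.8; c'Δl = 16.10; W sinα = -12.0
Slice 3: Δl = 2.2/cos2.8° = 2.203 m; N'_3 = 177·cos2.8° − 25·2.203 = 121.7; c'Δl = 19.60; W sinα = 8.6
Slice 4: Δl = 2.4/cos12.5° = 2.458 m; N'_4 = 179·cos12.5° − 15·2.458 = 137.9; c'Δl = 21.88; W sinα = 38.7
Slice 5: Δl = 3.0/cos24.5° = 3.297 m; N'_5 = 170·cos24.5° − 30·3.297 = 55.8; c'Δl = 29.34; W sinα = 70.5
Slice 6: Δl = 2.6/cos38.2° = 3.308 m; N'_6 = 60·cos38.2° − 5·3.308 = 30.6; c'Δl = 29.45; W sinα = 37.1
Σc'Δl = 135.6 kN/m; ΣN' = 442.1 kN/m; ΣW sinα = 130.0 kN/m
Resisting = 135.6 + 442.1·tan27.6° = 135.6 + 231.1 = 366.7 kN/m
FS = 366.7 / 130.0 = 2.821

FS = 2.82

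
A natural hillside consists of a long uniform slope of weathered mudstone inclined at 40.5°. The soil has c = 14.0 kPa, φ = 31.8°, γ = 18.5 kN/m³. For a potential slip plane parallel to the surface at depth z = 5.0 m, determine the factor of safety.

For an infinite slope with a slip plane parallel to the surface (no pore pressure): FS = [c + γz cos²β tanφ] / [γz sinβ cosβ].
γz = 18.5·5.0 = 92.50 kN/m²
Numerator = 14.0 + 92.50·cos²40.5°·tan31.8° = 14.0 + 92.50·0.5782·0.6200 = 47.162 kPa
Denominator = 92.50·sin40.5°·cos40.5° = 92.50·0.6494·0.7604 = 45.681 kPa
FS = 47.162 / 45.681 = 1.032

FS = 1.03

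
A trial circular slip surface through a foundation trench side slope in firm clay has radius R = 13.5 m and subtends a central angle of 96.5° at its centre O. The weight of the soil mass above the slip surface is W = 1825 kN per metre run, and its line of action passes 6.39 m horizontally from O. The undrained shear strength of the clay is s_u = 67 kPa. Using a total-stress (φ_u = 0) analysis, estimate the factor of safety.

Taking moments about the centre O, the resisting moment is provided by the undrained shear strength acting along the arc:
Arc length L_a = R·θ = 13.5·(96.5°·π/180) = 13.5·1.6842 = 22.74 m
M_R = s_u·L_a·R = 67·22.74·13.5 = 20565.9 kN·m/m
M_D = W·d = 1825·6.39 = 11661.8 kN·m/m
FS = M_R / M_D = 20565.9 / 11661.8 = 1.764

FS = 1.76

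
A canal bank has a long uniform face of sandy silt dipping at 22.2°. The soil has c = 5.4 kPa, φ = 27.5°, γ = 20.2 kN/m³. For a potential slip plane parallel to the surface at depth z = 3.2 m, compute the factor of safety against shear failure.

For an infinite slope with a slip plane parallel to the surface (no pore pressure): FS = [c + γz cos²β tanφ] / [γz sinβ cosβ].
γz = 20.2·3.2 = 64.64 kN/m²
Numerator = 5.4 + 64.64·cos²22.2°·tan27.5° = 5.4 + 64.64·0.8572·0.5206 = 34.246 kPa
Denominator = 64.64·sin22.2°·cos22.2° = 64.64·0.3778·0.9259 = 22.613 kPa
FS = 34.246 / 22.613 = 1.514

FS = 1.51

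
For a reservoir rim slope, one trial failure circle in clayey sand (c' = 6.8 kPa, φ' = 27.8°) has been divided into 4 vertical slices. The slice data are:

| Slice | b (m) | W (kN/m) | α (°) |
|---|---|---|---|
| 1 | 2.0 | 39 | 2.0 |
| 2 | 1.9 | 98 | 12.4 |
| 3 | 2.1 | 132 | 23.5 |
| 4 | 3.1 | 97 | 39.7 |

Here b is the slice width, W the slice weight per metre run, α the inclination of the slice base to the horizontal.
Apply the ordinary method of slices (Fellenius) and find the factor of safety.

Ordinary method of slices: FS = Σ[c'·Δl_i + (W_i cosα_i)·tanφ'] / Σ W_i sinα_i, with Δl_i = b_i / cosα_i.
Slice 1: Δl = 2.0/cos2.0° = 2.001 m; N'_1 = 39·cos2.0° = 39.0; c'Δl = 13.61; W sinα = 1.4
Slice 2: Δl = 1.9/cos12.4° = 1.945 m; N'_2 = 98·cos12.4° = 95.7; c'Δl = 13.23; W sinα = 21.0
Slice 3: Δl = 2.1/cos23.5° = 2.290 m; N'_3 = 132·cos23.5° = 121.1; c'Δl = 15.57; W sinα = 52.6
Slice 4: Δl = 3.1/cos39.7° = 4.029 m; N'_4 = 97·cos39.7° = 74.6; c'Δl = 27.40; W sinα = 62.0
Σc'Δl = 69.8 kN/m; ΣN' = 330.4 kN/m; ΣW sinα = 137.0 kN/m
Resisting = 69.8 + 330.4·tan27.8° = 69.8 + 174.2 = 244.0 kN/m
FS = 244.0 / 137.0 = 1.781

FS = 1.78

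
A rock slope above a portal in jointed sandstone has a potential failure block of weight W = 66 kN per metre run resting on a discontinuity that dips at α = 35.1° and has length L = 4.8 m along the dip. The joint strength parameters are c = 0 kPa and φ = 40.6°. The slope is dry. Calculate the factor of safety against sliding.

Resolving the block weight along and normal to the plane and applying the Mohr–Coulomb strength on the joint:
N' = W cosα = 66·cos35.1° = 54.0 kN/m
Driving force T = W sinα = 66·sin35.1° = 38.0 kN/m
Resisting force R = c·L + N'·tanφ = 0·4.8 + 54.0·tan40.6° = 0.0 + 46.3 = 46.3 kN/m
FS = R / T = 46.3 / 38.0 = 1.220

FS = 1.22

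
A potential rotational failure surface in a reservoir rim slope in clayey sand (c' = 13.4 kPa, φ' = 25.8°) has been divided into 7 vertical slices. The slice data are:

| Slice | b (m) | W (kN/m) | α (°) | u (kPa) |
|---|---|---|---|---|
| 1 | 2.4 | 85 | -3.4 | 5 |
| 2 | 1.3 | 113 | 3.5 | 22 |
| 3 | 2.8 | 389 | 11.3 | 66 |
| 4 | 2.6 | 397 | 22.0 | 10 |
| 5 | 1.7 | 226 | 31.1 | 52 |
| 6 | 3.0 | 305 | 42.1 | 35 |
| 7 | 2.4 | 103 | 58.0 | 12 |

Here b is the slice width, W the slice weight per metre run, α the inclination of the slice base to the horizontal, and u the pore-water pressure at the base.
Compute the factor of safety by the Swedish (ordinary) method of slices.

Ordinary method of slices: FS = Σ[c'·Δl_i + (W_i cosα_i − u_i·Δl_i)·tanφ'] / Σ W_i sinα_i, with Δl_i = b_i / cosα_i.
Slice 1: Δl = 2.4/cos(-3.4°) = 2.404 m; N'_1 = 85·cos(-3.4°) − 5·2.404 = 72.8; c'Δl = 32.22; W sinα = -5.0
Slice 2: Δl = 1.3/cos3.5° = 1.302 m; N'_2 = 113·cos3.5° − 22·1.302 = 84.1; c'Δl = 17.45; W sinα = 6.9
Slice 3: Δl = 2.8/cos11.3° = 2.855 m; N'_3 = 389·cos11.3° − 66·2.855 = 193.0; c'Δl = 38.26; W sinα = 76.2
Slice 4: Δl = 2.6/cos22.0° = 2.804 m; N'_4 = 397·cos22.0° − 10·2.804 = 340.1; c'Δl = 37.58; W sinα = 148.7
Slice 5: Δl = 1.7/cos31.1° = 1.985 m; N'_5 = 226·cos31.1° − 52·1.985 = 90.3; c'Δl = 26.60; W sinα = 116.7
Slice 6: Δl = 3.0/cos42.1° = 4.043 m; N'_6 = 305·cos42.1° − 35·4.043 = 84.8; c'Δl = 54.18; W sinα = 204.5
Slice 7: Δl = 2.4/cos58.0° = 4.529 m; N'_7 = 103·cos58.0° − 12·4.529 = 0.2; c'Δl = 60.69; W sinα = 87.3
Σc'Δl = 267.0 kN/m; ΣN' = 865.3 kN/m; ΣW sinα = 635.4 kN/m
Resisting = 267.0 + 865.3·tan25.8° = 267.0 + 418.3 = 685.3 kN/m
FS = 685.3 / 635.4 = 1.079

FS = 1.08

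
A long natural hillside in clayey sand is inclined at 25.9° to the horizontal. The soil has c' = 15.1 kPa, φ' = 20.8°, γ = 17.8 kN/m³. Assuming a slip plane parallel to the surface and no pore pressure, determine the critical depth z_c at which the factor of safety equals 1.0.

Setting FS = 1.00 in FS = [c' + γz cos²β tanφ'] / [γz sinβ cosβ] and solving for z:
z = c' / [γ cosβ (FS·sinβ − cosβ·tanφ')]
  = 15.1 / [17.8·cos25.9°·(1.00·sin25.9° − cos25.9°·tan20.8°)]
  = 15.1 / [17.8·0.8996·(1.00·0.4368 − 0.8996·0.3799)]
  = 15.1 / 1.5226 = 9.917 m

z_c = 9.92 m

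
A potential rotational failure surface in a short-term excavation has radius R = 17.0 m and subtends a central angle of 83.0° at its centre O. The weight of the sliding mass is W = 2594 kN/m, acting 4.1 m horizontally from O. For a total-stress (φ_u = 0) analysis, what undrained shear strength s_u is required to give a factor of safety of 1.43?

FS = s_u·L_a·R / (W·d), so s_u = FS·W·d / (L_a·R).
Arc length L_a = R·θ = 17.0·(83.0°·π/180) = 17.0·1.4486 = 24.63 m
s_u = 1.43·2594·4.1 / (24.63·17.0) = 15208.6 / 418.65 = 36.33 kPa

s_u = 36.3 kPa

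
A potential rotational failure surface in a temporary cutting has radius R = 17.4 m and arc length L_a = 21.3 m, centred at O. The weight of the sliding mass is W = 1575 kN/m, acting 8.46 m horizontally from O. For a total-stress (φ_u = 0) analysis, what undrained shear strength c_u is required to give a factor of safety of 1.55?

FS = c_u·L_a·R / (W·d), so c_u = FS·W·d / (L_a·R).
c_u = 1.55·1575·8.46 / (21.30·17.4) = 20653.0 / 370.62 = 55.73 kPa

c_u = 55.7 kPa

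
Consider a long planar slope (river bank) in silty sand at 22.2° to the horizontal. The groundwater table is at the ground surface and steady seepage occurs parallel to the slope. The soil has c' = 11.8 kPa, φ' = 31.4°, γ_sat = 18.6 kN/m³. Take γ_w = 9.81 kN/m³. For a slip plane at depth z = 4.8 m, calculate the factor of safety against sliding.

With seepage parallel to the slope and the water table at the surface, the effective normal stress on the slip plane uses the buoyant unit weight γ' = γ_sat − γ_w while the driving shear stress uses γ_sat:
FS = [c' + γ' z cos²β tanφ'] / [γ_sat z sinβ cosβ]
γ' = 18.6 − 9.81 = 8.79 kN/m³
Numerator = 11.8 + 8.79·4.8·cos²22.2°·tan31.4° = 11.8 + 8.79·4.8·0.8572·0.6104 = 33.877 kPa
Denominator = 18.6·4.8·sin22.2°·cos22.2° = 18.6·4.8·0.3778·0.9259 = 31.233 kPa
FS = 33.877 / 31.233 = 1.085

FS = 1.08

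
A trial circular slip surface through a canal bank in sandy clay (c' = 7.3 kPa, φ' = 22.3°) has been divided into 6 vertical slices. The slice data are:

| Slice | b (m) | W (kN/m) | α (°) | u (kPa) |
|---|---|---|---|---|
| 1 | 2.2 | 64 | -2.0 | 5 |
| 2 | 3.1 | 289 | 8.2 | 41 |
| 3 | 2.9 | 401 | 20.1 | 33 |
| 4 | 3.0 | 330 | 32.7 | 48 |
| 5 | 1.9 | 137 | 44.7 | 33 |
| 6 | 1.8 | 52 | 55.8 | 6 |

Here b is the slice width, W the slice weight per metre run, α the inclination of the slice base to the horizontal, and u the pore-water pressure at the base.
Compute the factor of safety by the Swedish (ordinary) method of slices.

FS = 0.77

Ordinary method of slices: FS = Σ[c'·Δl_i + (W_i cosα_i − u_i·Δl_i)·tanφ'] / Σ W_i sinα_i, with Δl_i = b_i / cosα_i.
Slice 1: Δl = 2.2/cos(-2.0°) = 2.201 m; N'_1 = 64·cos(-2.0°) − 5·2.201 = 53.0; c'Δl = 16.07; W sinα = -2.2
Slice 2: Δl = 3.1/cos8.2° = 3.132 m; N'_2 = 289·cos8.2° − 41·3.132 = 157.6; c'Δl = 22.86; W sinα = 41.2
Slice 3: Δl = 2.9/cos20.1° = 3.088 m; N'_3 = 401·cos20.1° − 33·3.088 = 274.7; c'Δl = 22.54; W sinα = 137.8
Slice 4: Δl = 3.0/cos32.7° = 3.565 m; N'_4 = 330·cos32.7° − 48·3.565 = 106.6; c'Δl = 26.02; W sinα = 178.3
Slice 5: Δl = 1.9/cos44.7° = 2.673 m; N'_5 = 137·cos44.7° − 33·2.673 = 9.2; c'Δl = 19.51; W sinα = 96.4
Slice 6: Δl = 1.8/cos55.8° = 3.202 m; N'_6 = 52·cos55.8° − 6·3.202 = 10.0; c'Δl = 23.38; W sinα = 43.0
Σc'Δl = 130.4 kN/m; ΣN' = 611.0 kN/m; ΣW sinα = 494.4 kN/m
Resisting = 130.4 + 611.0·tan22.3° = 130.4 + 250.6 = 381.0 kN/m
FS = 381.0 / 494.4 = 0.771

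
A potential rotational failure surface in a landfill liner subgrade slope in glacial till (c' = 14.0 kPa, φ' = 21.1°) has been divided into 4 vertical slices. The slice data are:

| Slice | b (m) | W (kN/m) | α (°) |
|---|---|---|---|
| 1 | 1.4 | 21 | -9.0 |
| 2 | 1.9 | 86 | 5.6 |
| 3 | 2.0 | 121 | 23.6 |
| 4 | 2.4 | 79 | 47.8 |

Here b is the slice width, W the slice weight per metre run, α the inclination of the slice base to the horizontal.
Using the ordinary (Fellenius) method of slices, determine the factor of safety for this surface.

Ordinary method of slices: FS = Σ[c'·Δl_i + (W_i cosα_i)·tanφ'] / Σ W_i sinα_i, with Δl_i = b_i / cosα_i.
Slice 1: Δl = 1.4/cos(-9.0°) = 1.417 m; N'_1 = 21·cos(-9.0°) = 20.7; c'Δl = 19.84; W sinα = -3.3
Slice 2: Δl = 1.9/cos5.6° = 1.909 m; N'_2 = 86·cos5.6° = 85.6; c'Δl = 26.73; W sinα = 8.4
Slice 3: Δl = 2.0/cos23.6° = 2.183 m; N'_3 = 121·cos23.6° = 110.9; c'Δl = 30.56; W sinα = 48.4
Slice 4: Δl = 2.4/cos47.8° = 3.573 m; N'_4 = 79·cos47.8° = 53.1; c'Δl = 50.02; W sinα = 58.5
Σc'Δl = 127.1 kN/m; ΣN' = 270.3 kN/m; ΣW sinα = 112.1 kN/m
Resisting = 127.1 + 270.3·tan21.1° = 127.1 + 104.3 = 231.4 kN/m
FS = 231.4 / 112.1 = 2.065

FS = 2.07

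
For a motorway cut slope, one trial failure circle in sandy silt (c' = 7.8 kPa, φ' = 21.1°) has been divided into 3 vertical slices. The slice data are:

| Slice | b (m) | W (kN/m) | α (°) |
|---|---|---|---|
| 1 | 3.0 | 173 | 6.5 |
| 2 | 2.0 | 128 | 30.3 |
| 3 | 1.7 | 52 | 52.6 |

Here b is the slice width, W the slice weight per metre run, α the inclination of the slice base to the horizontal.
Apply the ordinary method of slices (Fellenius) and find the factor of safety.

FS = 1.47

Ordinary method of slices: FS = Σ[c'·Δl_i + (W_i cosα_i)·tanφ'] / Σ W_i sinα_i, with Δl_i = b_i / cosα_i.
Slice 1: Δl = 3.0/cos6.5° = 3.019 m; N'_1 = 173·cos6.5° = 171.9; c'Δl = 23.55; W sinα = 19.6
Slice 2: Δl = 2.0/cos30.3° = 2.316 m; N'_2 = 128·cos30.3° = 110.5; c'Δl = 18.07; W sinα = 64.6
Slice 3: Δl = 1.7/cos52.6° = 2.799 m; N'_3 = 52·cos52.6° = 31.6; c'Δl = 21.83; W sinα = 41.3
Σc'Δl = 63.5 kN/m; ΣN' = 314.0 kN/m; ΣW sinα = 125.5 kN/m
Resisting = 63.5 + 314.0·tan21.1° = 63.5 + 121.2 = 184.6 kN/m
FS = 184.6 / 125.5 = 1.471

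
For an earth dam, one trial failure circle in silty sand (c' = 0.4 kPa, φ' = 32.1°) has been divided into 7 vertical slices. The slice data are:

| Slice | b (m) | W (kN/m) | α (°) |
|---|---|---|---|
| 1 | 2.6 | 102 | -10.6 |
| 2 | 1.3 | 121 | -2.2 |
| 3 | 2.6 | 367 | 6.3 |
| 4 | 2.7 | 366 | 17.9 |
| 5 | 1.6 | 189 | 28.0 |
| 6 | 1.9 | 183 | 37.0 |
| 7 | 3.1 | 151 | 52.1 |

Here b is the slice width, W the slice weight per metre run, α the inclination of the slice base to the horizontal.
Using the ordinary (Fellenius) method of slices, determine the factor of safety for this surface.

FS = 1.90

Ordinary method of slices: FS = Σ[c'·Δl_i + (W_i cosα_i)·tanφ'] / Σ W_i sinα_i, with Δl_i = b_i / cosα_i.
Slice 1: Δl = 2.6/cos(-10.6°) = 2.645 m; N'_1 = 102·cos(-10.6°) = 100.3; c'Δl = 1.06; W sinα = -18.8
Slice 2: Δl = 1.3/cos(-2.2°) = 1.301 m; N'_2 = 121·cos(-2.2°) = 120.9; c'Δl = 0.52; W sinα = -4.6
Slice 3: Δl = 2.6/cos6.3° = 2.616 m; N'_3 = 367·cos6.3° = 364.8; c'Δl = 1.05; W sinα = 40.3
Slice 4: Δl = 2.7/cos17.9° = 2.837 m; N'_4 = 366·cos17.9° = 348.3; c'Δl = 1.13; W sinα = 112.5
Slice 5: Δl = 1.6/cos28.0° = 1.812 m; N'_5 = 189·cos28.0° = 166.9; c'Δl = 0.72; W sinα = 88.7
Slice 6: Δl = 1.9/cos37.0° = 2.379 m; N'_6 = 183·cos37.0° = 146.2; c'Δl = 0.95; W sinα = 110.1
Slice 7: Δl = 3.1/cos52.1° = 5.047 m; N'_7 = 151·cos52.1° = 92.8; c'Δl = 2.02; W sinα = 119.2
Σc'Δl = 7.5 kN/m; ΣN' = 1340.0 kN/m; ΣW sinα = 447.4 kN/m
Resisting = 7.5 + 1340.0·tan32.1° = 7.5 + 840.6 = 848.0 kN/m
FS = 848.0 / 447.4 = 1.896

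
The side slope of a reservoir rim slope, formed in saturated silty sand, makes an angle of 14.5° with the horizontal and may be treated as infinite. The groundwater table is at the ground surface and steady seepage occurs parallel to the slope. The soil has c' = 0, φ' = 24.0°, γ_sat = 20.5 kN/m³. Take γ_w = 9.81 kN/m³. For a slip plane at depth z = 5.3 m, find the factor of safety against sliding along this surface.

With seepage parallel to the slope and the water table at the surface, the effective normal stress on the slip plane uses the buoyant unit weight γ' = γ_sat − γ_w while the driving shear stress uses γ_sat:
FS = [c' + γ' z cos²β tanφ'] / [γ_sat z sinβ cosβ]
(For c' = 0 this reduces to FS = (γ'/γ_sat)·tanφ'/tanβ.)
γ' = 20.5 − 9.81 = 10.69 kN/m³
Numerator = 0.0 + 10.69·5.3·cos²14.5°·tan24.0° = 0.0 + 10.69·5.3·0.9373·0.4452 = 23.644 kPa
Denominator = 20.5·5.3·sin14.5°·cos14.5° = 20.5·5.3·0.2504·0.9681 = 26.337 kPa
FS = 23.644 / 26.337 = 0.898

FS = 0.90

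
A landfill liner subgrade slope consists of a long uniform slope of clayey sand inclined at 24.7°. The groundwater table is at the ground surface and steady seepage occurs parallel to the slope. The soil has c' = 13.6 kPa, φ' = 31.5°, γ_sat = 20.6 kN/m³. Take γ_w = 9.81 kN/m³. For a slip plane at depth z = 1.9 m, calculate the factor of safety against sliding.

With seepage parallel to the slope and the water table at the surface, the effective normal stress on the slip plane uses the buoyant unit weight γ' = γ_sat − γ_w while the driving shear stress uses γ_sat:
FS = [c' + γ' z cos²β tanφ'] / [γ_sat z sinβ cosβ]
γ' = 20.6 − 9.81 = 10.79 kN/m³
Numerator = 13.6 + 10.79·1.9·cos²24.7°·tan31.5° = 13.6 + 10.79·1.9·0.8254·0.6128 = 23.969 kPa
Denominator = 20.6·1.9·sin24.7°·cos24.7° = 20.6·1.9·0.4179·0.9085 = 14.859 kPa
FS = 23.969 / 14.859 = 1.613

FS = 1.61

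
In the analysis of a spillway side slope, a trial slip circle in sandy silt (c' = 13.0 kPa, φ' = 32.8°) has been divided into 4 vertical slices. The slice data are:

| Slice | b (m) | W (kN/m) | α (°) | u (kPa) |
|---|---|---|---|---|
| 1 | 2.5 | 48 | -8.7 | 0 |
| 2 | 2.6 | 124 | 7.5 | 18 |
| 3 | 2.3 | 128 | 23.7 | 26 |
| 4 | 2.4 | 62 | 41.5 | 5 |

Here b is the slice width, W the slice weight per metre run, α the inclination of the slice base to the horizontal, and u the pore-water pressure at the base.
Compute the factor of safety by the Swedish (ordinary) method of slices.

FS = 2.70

Ordinary method of slices: FS = Σ[c'·Δl_i + (W_i cosα_i − u_i·Δl_i)·tanφ'] / Σ W_i sinα_i, with Δl_i = b_i / cosα_i.
Slice 1: Δl = 2.5/cos(-8.7°) = 2.529 m; N'_1 = 48·cos(-8.7°) − 0·2.529 = 47.4; c'Δl = 32.88; W sinα = -7.3
Slice 2: Δl = 2.6/cos7.5° = 2.622 m; N'_2 = 124·cos7.5° − 18·2.622 = 75.7; c'Δl = 34.09; W sinα = 16.2
Slice 3: Δl = 2.3/cos23.7° = 2.512 m; N'_3 = 128·cos23.7° − 26·2.512 = 51.9; c'Δl = 32.65; W sinα = 51.4
Slice 4: Δl = 2.4/cos41.5° = 3.204 m; N'_4 = 62·cos41.5° − 5·3.204 = 30.4; c'Δl = 41.66; W sinα = 41.1
Σc'Δl = 141.3 kN/m; ΣN' = 205.5 kN/m; ΣW sinα = 101.5 kN/m
Resisting = 141.3 + 205.5·tan32.8° = 141.3 + 132.4 = 273.7 kN/m
FS = 273.7 / 101.5 = 2.698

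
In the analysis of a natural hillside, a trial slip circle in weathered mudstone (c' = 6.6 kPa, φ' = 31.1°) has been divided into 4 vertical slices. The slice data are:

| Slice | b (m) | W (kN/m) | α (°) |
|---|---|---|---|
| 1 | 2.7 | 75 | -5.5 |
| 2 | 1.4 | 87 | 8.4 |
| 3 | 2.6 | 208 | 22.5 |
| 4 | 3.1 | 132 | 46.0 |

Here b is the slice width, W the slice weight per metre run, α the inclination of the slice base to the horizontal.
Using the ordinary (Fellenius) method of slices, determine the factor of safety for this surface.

FS = 1.91

Ordinary method of slices: FS = Σ[c'·Δl_i + (W_i cosα_i)·tanφ'] / Σ W_i sinα_i, with Δl_i = b_i / cosα_i.
Slice 1: Δl = 2.7/cos(-5.5°) = 2.712 m; N'_1 = 75·cos(-5.5°) = 74.7; c'Δl = 17.90; W sinα = -7.2
Slice 2: Δl = 1.4/cos8.4° = 1.415 m; N'_2 = 87·cos8.4° = 86.1; c'Δl = 9.34; W sinα = 12.7
Slice 3: Δl = 2.6/cos22.5° = 2.814 m; N'_3 = 208·cos22.5° = 192.2; c'Δl = 18.57; W sinα = 79.6
Slice 4: Δl = 3.1/cos46.0° = 4.463 m; N'_4 = 132·cos46.0° = 91.7; c'Δl = 29.45; W sinα = 95.0
Σc'Δl = 75.3 kN/m; ΣN' = 444.6 kN/m; ΣW sinα = 180.1 kN/m
Resisting = 75.3 + 444.6·tan31.1° = 75.3 + 268.2 = 343.5 kN/m
FS = 343.5 / 180.1 = 1.907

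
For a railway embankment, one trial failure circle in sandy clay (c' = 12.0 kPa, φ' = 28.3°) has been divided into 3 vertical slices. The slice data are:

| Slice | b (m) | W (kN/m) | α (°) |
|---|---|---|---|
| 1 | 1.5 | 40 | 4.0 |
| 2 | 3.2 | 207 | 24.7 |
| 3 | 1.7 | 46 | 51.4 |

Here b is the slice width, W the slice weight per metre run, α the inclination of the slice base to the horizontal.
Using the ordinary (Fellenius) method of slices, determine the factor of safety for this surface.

Ordinary method of slices: FS = Σ[c'·Δl_i + (W_i cosα_i)·tanφ'] / Σ W_i sinα_i, with Δl_i = b_i / cosα_i.
Slice 1: Δl = 1.5/cos4.0° = 1.504 m; N'_1 = 40·cos4.0° = 39.9; c'Δl = 18.04; W sinα = 2.8
Slice 2: Δl = 3.2/cos24.7° = 3.522 m; N'_2 = 207·cos24.7° = 188.1; c'Δl = 42.27; W sinα = 86.5
Slice 3: Δl = 1.7/cos51.4° = 2.725 m; N'_3 = 46·cos51.4° = 28.7; c'Δl = 32.70; W sinα = 35.9
Σc'Δl = 93.0 kN/m; ΣN' = 256.7 kN/m; ΣW sinα = 125.2 kN/m
Resisting = 93.0 + 256.7·tan28.3° = 93.0 + 138.2 = 231.2 kN/m
FS = 231.2 / 125.2 = 1.846

FS = 1.85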